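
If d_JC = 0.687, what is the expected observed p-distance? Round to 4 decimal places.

p = (3/4)(1 − e^(−4d/3)) = 0.75 × (1 − e^(-0.916)) = 0.75 × (1 − 0.400116) = 0.449913.

0.4499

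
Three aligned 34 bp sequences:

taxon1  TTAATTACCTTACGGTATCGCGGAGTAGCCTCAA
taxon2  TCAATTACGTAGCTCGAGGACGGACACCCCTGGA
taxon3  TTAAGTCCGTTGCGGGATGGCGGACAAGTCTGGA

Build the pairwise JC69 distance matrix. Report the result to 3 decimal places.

d(taxon1,taxon2) = 0.741, d(taxon1,taxon3) = 0.423, d(taxon2,taxon3) = 0.423

taxon1–taxon2: 16/34 sites differ → p ≈ 0.470588, d = −0.75 ln(1 − 0.627451) = 0.740540 ≈ 0.741.
taxon1–taxon3: 11/34 sites differ → p ≈ 0.323529, d = −0.75 ln(1 − 0.431372) = 0.423397 ≈ 0.423.
taxon2–taxon3: 11/34 sites differ → p ≈ 0.323529, d = −0.75 ln(1 − 0.431372) = 0.423397 ≈ 0.423.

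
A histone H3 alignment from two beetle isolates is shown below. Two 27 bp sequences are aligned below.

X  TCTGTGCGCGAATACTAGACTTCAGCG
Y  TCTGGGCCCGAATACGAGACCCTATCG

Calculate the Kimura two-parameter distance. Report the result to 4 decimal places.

Of 27 sites, 3 differences are transitions and 4 are transversions, so P = 3/27 ≈ 0.111111 and Q = 4/27 ≈ 0.148148.
Under the Kimura two-parameter model, d = −½ ln(1 − 2P − Q) − ¼ ln(1 − 2Q).
1 − 2P − Q = 0.62963, giving −½ ln(0.62963) = 0.231311.
1 − 2Q = 0.703704, giving −¼ ln(0.703704) = 0.087849.
d = 0.231311 + 0.087849 = 0.319160.

0.3192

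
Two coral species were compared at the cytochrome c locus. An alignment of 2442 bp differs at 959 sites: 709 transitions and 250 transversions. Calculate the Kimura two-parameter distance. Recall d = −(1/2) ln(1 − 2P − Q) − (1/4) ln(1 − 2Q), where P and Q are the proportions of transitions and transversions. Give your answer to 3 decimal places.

0.632

P = 709/2442 ≈ 0.290336 and Q = 250/2442 ≈ 0.102375.
Under the Kimura two-parameter model, d = −½ ln(1 − 2P − Q) − ¼ ln(1 − 2Q).
1 − 2P − Q = 0.316953, giving −½ ln(0.316953) = 0.574501.
1 − 2Q = 0.79525, giving −¼ ln(0.79525) = 0.057275.
d = 0.574501 + 0.057275 = 0.631776.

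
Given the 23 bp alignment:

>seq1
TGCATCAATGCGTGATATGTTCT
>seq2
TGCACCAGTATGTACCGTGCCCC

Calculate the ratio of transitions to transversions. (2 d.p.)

Transitions are A↔G and C↔T; transversions are all other mismatches.
Transitions: 10. Transversions: 1.
R = 10/1 = 10.00.

10.00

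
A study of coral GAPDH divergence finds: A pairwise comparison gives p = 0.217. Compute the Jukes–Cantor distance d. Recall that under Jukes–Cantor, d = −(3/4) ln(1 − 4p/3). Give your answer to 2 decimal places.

0.26

d = −(3/4) ln(1 − 4p/3) = −0.75 ln(1 − 0.289333) = −0.75 ln(0.710667)
  = −0.75 × (-0.341551) = 0.256163 substitutions/site.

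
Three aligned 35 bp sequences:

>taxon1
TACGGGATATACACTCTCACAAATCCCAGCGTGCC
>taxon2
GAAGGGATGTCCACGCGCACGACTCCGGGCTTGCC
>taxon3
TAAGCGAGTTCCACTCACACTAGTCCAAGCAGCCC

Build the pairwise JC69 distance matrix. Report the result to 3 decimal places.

taxon1–taxon2: 11/35 sites differ → p ≈ 0.314286, d = −0.75 ln(1 − 0.419048) = 0.407315 ≈ 0.407.
taxon1–taxon3: 12/35 sites differ → p ≈ 0.342857, d = −0.75 ln(1 − 0.457143) = 0.458182 ≈ 0.458.
taxon2–taxon3: 13/35 sites differ → p ≈ 0.371429, d = −0.75 ln(1 − 0.495239) = 0.512753 ≈ 0.513.

d(taxon1,taxon2) = 0.407, d(taxon1,taxon3) = 0.458, d(taxon2,taxon3) = 0.513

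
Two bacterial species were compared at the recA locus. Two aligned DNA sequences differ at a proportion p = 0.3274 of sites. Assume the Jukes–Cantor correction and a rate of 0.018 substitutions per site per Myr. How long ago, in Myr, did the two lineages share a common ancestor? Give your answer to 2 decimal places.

d = −(3/4) ln(1 − 4p/3) = −0.75 ln(1 − 0.436533) = −0.75 ln(0.563467)
  = −0.75 × (-0.573647) = 0.430235 substitutions/site.
Under a molecular clock d = 2μt, so t = d/(2μ) = 0.430235 / (2 × 0.018) = 11.95 Myr.

11.95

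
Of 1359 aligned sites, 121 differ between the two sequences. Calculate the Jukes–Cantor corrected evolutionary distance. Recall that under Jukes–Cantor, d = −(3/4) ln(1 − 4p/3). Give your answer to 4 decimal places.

p = 121/1359 ≈ 0.089036.
d = −(3/4) ln(1 − 4p/3) = −0.75 ln(1 − 0.118715) = −0.75 ln(0.881285)
  = −0.75 × (-0.126374) = 0.094781 substitutions/site.

0.0948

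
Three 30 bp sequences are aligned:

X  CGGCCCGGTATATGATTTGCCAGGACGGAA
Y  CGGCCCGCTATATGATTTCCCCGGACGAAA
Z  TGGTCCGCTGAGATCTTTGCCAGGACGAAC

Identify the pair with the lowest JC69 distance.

X–Y: 4/30 differ, p = 0.133, d = 0.147.
X–Z: 11/30 differ, p = 0.367, d = 0.503.
Y–Z: 11/30 differ, p = 0.367, d = 0.503.
The smallest distance is between X and Y.

X and Y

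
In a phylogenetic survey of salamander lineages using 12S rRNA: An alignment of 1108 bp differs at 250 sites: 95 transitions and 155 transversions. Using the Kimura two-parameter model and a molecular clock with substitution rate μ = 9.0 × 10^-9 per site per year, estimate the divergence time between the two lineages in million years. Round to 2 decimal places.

P = 95/1108 ≈ 0.08574 and Q = 155/1108 ≈ 0.139892.
Under the Kimura two-parameter model, d = −½ ln(1 − 2P − Q) − ¼ ln(1 − 2Q).
1 − 2P − Q = 0.688628, giving −½ ln(0.688628) = 0.186527.
1 − 2Q = 0.720216, giving −¼ ln(0.720216) = 0.082051.
d = 0.186527 + 0.082051 = 0.268578.
Under a molecular clock d = 2μt, so t = d/(2μ) = 0.268578 / (2 × 9.0 × 10^-9) = 14.92 million years.

14.92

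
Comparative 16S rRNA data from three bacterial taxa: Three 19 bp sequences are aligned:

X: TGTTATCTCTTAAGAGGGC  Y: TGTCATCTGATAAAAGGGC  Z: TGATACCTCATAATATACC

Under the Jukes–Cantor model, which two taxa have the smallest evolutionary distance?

X and Y

X–Y: 4/19 differ, p = 0.211, d = 0.247.
X–Z: 7/19 differ, p = 0.368, d = 0.507.
Y–Z: 8/19 differ, p = 0.421, d = 0.618.
The smallest distance is between X and Y.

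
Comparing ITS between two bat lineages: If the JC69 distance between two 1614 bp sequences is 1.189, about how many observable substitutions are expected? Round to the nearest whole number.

Invert JC69: p = (3/4)(1 − e^(−4d/3)) = 0.75 × (1 − e^(-1.585333)) = 0.75 × (1 − 0.204880) = 0.596340.
Expected differing sites = pL ≈ 0.596340 × 1614 = 962.49276 ≈ 962.

962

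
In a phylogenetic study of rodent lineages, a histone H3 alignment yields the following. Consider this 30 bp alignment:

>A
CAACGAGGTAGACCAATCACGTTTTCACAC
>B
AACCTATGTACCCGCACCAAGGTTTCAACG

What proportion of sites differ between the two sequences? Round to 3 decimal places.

0.467

The sequences differ at 14 of 30 positions.
p = 14/30 = 0.466666… ≈ 0.467 (to 3 d.p.).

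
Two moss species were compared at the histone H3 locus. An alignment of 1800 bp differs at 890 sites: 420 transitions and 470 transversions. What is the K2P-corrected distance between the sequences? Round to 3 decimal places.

0.835

P = 420/1800 ≈ 0.233333 and Q = 470/1800 ≈ 0.261111.
Under the Kimura two-parameter model, d = −½ ln(1 − 2P − Q) − ¼ ln(1 − 2Q).
1 − 2P − Q = 0.272223, giving −½ ln(0.272223) = 0.650567.
1 − 2Q = 0.477778, giving −¼ ln(0.477778) = 0.184652.
d = 0.650567 + 0.184652 = 0.835219.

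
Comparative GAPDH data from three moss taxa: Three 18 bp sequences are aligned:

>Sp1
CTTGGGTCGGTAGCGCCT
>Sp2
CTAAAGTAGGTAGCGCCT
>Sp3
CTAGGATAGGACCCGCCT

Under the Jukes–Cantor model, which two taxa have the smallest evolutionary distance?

Sp1 and Sp2

Sp1–Sp2: 4/18 differ, p = 0.222, d = 0.264.
Sp1–Sp3: 6/18 differ, p = 0.333, d = 0.441.
Sp2–Sp3: 6/18 differ, p = 0.333, d = 0.441.
The smallest distance is between Sp1 and Sp2.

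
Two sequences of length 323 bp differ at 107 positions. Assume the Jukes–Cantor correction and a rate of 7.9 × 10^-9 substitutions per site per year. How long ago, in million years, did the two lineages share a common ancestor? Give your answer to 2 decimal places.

27.67

p = 107/323 ≈ 0.331269.
d = −(3/4) ln(1 − 4p/3) = −0.75 ln(1 − 0.441692) = −0.75 ln(0.558308)
  = −0.75 × (-0.582844) = 0.437133 substitutions/site.
Under a molecular clock d = 2μt, so t = d/(2μ) = 0.437133 / (2 × 7.9 × 10^-9) = 27.67 million years.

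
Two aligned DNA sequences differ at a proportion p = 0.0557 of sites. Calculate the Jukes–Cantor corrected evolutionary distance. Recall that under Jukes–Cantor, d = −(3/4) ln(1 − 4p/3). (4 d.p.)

d = −(3/4) ln(1 − 4p/3) = −0.75 ln(1 − 0.074267) = −0.75 ln(0.925733)
  = −0.75 × (-0.077169) = 0.057877 substitutions/site.

0.0579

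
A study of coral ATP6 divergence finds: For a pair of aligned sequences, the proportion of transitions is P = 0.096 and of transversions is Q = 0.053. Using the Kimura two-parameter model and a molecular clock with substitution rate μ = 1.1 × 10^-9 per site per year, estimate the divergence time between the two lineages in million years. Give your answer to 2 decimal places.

Under the Kimura two-parameter model, d = −½ ln(1 − 2P − Q) − ¼ ln(1 − 2Q).
1 − 2P − Q = 0.755, giving −½ ln(0.755) = 0.140519.
1 − 2Q = 0.894, giving −¼ ln(0.894) = 0.028012.
d = 0.140519 + 0.028012 = 0.168531.
Under a molecular clock d = 2μt, so t = d/(2μ) = 0.168531 / (2 × 1.1 × 10^-9) = 76.61 million years.

76.61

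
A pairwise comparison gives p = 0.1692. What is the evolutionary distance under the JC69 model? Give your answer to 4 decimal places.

d = −(3/4) ln(1 − 4p/3) = −0.75 ln(1 − 0.2256) = −0.75 ln(0.7744)
  = −0.75 × (-0.255667) = 0.191750 substitutions/site.

0.1918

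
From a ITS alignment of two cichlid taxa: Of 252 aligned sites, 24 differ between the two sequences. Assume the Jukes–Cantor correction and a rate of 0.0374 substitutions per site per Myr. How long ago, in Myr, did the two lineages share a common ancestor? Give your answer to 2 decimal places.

p = 24/252 ≈ 0.095238.
d = −(3/4) ln(1 − 4p/3) = −0.75 ln(1 − 0.126984) = −0.75 ln(0.873016)
  = −0.75 × (-0.135801) = 0.101851 substitutions/site.
Under a molecular clock d = 2μt, so t = d/(2μ) = 0.101851 / (2 × 0.0374) = 1.36 Myr.

1.36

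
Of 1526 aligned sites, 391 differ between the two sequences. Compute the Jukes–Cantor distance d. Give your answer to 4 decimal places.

p = 391/1526 ≈ 0.256225.
d = −(3/4) ln(1 − 4p/3) = −0.75 ln(1 − 0.341633) = −0.75 ln(0.658367)
  = −0.75 × (-0.417993) = 0.313495 substitutions/site.

0.3135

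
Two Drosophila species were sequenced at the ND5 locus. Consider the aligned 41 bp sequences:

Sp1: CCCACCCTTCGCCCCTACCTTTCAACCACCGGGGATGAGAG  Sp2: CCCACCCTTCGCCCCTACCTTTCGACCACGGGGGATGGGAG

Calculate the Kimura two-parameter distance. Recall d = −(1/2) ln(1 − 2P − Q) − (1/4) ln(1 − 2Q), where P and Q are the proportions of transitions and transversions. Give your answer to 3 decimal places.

0.078

Of 41 sites, 2 differences are transitions and 1 are transversions, so P = 2/41 ≈ 0.04878 and Q = 1/41 ≈ 0.02439.
Under the Kimura two-parameter model, d = −½ ln(1 − 2P − Q) − ¼ ln(1 − 2Q).
1 − 2P − Q = 0.87805, giving −½ ln(0.87805) = 0.065026.
1 − 2Q = 0.95122, giving −¼ ln(0.95122) = 0.012502.
d = 0.065026 + 0.012502 = 0.077528.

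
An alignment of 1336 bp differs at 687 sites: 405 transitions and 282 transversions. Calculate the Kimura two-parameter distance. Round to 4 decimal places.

P = 405/1336 ≈ 0.303144 and Q = 282/1336 ≈ 0.211078.
Under the Kimura two-parameter model, d = −½ ln(1 − 2P − Q) − ¼ ln(1 − 2Q).
1 − 2P − Q = 0.182634, giving −½ ln(0.182634) = 0.850136.
1 − 2Q = 0.577844, giving −¼ ln(0.577844) = 0.137113.
d = 0.850136 + 0.137113 = 0.987249.

0.9872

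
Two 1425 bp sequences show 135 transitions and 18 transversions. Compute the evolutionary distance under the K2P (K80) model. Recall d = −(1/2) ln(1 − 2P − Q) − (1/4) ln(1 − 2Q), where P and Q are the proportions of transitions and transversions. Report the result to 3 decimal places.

P = 135/1425 ≈ 0.094737 and Q = 18/1425 ≈ 0.012632.
Under the Kimura two-parameter model, d = −½ ln(1 − 2P − Q) − ¼ ln(1 − 2Q).
1 − 2P − Q = 0.797894, giving −½ ln(0.797894) = 0.112890.
1 − 2Q = 0.974736, giving −¼ ln(0.974736) = 0.006397.
d = 0.112890 + 0.006397 = 0.119287.

0.119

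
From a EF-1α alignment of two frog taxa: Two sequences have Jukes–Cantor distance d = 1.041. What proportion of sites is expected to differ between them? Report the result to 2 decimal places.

p = (3/4)(1 − e^(−4d/3)) = 0.75 × (1 − e^(-1.388)) = 0.75 × (1 − 0.249574) = 0.562820.

0.56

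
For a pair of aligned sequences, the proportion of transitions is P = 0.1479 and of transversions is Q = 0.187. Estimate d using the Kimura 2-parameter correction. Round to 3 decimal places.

Under the Kimura two-parameter model, d = −½ ln(1 − 2P − Q) − ¼ ln(1 − 2Q).
1 − 2P − Q = 0.5172, giving −½ ln(0.5172) = 0.329663.
1 − 2Q = 0.626, giving −¼ ln(0.626) = 0.117101.
d = 0.329663 + 0.117101 = 0.446764.

0.447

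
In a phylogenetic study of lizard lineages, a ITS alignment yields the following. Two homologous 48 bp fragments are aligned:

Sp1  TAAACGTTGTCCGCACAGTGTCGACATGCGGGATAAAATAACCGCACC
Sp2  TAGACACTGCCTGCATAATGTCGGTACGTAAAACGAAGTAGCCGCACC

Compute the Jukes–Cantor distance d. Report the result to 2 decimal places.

The sequences differ at 18 of 48 sites, so p = 18/48 = 0.375.
d = −(3/4) ln(1 − 4p/3) = −0.75 ln(1 − 0.5) = −0.75 ln(0.5)
  = −0.75 × (-0.693147) = 0.519860 substitutions/site.

0.52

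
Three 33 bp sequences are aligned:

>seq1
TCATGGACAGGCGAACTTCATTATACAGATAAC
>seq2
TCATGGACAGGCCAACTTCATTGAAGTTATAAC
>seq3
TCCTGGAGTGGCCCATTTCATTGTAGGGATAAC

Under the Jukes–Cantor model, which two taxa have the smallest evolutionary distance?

seq1–seq2: 6/33 differ, p = 0.182, d = 0.208.
seq1–seq3: 9/33 differ, p = 0.273, d = 0.339.
seq2–seq3: 8/33 differ, p = 0.242, d = 0.293.
The smallest distance is between seq1 and seq2.

seq1 and seq2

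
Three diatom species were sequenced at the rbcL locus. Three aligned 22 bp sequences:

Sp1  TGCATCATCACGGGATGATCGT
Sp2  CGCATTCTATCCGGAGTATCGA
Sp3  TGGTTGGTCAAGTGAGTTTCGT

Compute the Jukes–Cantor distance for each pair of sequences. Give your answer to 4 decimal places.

d(Sp1,Sp2) = 0.5913, d(Sp1,Sp3) = 0.5913, d(Sp2,Sp3) = 0.9745

Sp1–Sp2: 9/22 sites differ → p ≈ 0.409091, d = −0.75 ln(1 − 0.545455) = 0.591344 ≈ 0.5913.
Sp1–Sp3: 9/22 sites differ → p ≈ 0.409091, d = −0.75 ln(1 − 0.545455) = 0.591344 ≈ 0.5913.
Sp2–Sp3: 12/22 sites differ → p ≈ 0.545455, d = −0.75 ln(1 − 0.727273) = 0.974463 ≈ 0.9745.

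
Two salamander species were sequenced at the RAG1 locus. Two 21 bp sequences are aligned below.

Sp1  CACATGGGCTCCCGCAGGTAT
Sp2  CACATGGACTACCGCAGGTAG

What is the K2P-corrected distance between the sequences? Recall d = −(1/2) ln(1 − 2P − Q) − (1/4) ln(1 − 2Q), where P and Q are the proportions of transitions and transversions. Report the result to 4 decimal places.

Of 21 sites, 1 differences are transitions and 2 are transversions, so P = 1/21 ≈ 0.047619 and Q = 2/21 ≈ 0.095238.
Under the Kimura two-parameter model, d = −½ ln(1 − 2P − Q) − ¼ ln(1 − 2Q).
1 − 2P − Q = 0.809524, giving −½ ln(0.809524) = 0.105654.
1 − 2Q = 0.809524, giving −¼ ln(0.809524) = 0.052827.
d = 0.105654 + 0.052827 = 0.158481.

0.1585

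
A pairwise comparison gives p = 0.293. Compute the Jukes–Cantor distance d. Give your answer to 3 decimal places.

d = −(3/4) ln(1 − 4p/3) = −0.75 ln(1 − 0.390667) = −0.75 ln(0.609333)
  = −0.75 × (-0.495390) = 0.371543 substitutions/site.

0.372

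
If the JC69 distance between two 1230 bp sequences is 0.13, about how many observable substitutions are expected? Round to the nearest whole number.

147

Invert JC69: p = (3/4)(1 − e^(−4d/3)) = 0.75 × (1 − e^(-0.173333)) = 0.75 × (1 − 0.840858) = 0.119357.
Expected differing sites = pL ≈ 0.119357 × 1230 = 146.80911 ≈ 147.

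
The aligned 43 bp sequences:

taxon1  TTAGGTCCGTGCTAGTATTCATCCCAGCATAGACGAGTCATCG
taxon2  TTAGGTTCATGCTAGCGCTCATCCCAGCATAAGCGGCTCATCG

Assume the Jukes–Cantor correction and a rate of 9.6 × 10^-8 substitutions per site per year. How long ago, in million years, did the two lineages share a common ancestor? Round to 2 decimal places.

1.28

The sequences differ at 9 of 43 sites (7, 9, 16, 17, 18, 32, 33, 36, 37), so p = 9/43 ≈ 0.209302.
d = −(3/4) ln(1 − 4p/3) = −0.75 ln(1 − 0.279069) = −0.75 ln(0.720931)
  = −0.75 × (-0.327212) = 0.245409 substitutions/site.
Under a molecular clock d = 2μt, so t = d/(2μ) = 0.245409 / (2 × 9.6 × 10^-8) = 1.28 million years.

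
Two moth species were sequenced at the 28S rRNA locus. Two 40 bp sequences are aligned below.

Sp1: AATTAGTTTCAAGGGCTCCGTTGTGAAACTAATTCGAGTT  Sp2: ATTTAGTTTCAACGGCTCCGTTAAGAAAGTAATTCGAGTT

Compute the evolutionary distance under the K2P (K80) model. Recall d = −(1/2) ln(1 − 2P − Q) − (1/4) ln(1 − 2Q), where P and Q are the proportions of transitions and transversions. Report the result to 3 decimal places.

0.137

Of 40 sites, 1 differences are transitions and 4 are transversions, so P = 1/40 = 0.025 and Q = 4/40 = 0.1.
Under the Kimura two-parameter model, d = −½ ln(1 − 2P − Q) − ¼ ln(1 − 2Q).
1 − 2P − Q = 0.85, giving −½ ln(0.85) = 0.081259.
1 − 2Q = 0.8, giving −¼ ln(0.8) = 0.055786.
d = 0.081259 + 0.055786 = 0.137045.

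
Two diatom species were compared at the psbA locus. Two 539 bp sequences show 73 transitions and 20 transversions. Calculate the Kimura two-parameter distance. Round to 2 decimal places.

0.20

P = 73/539 ≈ 0.135436 and Q = 20/539 ≈ 0.037106.
Under the Kimura two-parameter model, d = −½ ln(1 − 2P − Q) − ¼ ln(1 − 2Q).
1 − 2P − Q = 0.692022, giving −½ ln(0.692022) = 0.184069.
1 − 2Q = 0.925788, giving −¼ ln(0.925788) = 0.019278.
d = 0.184069 + 0.019278 = 0.203347.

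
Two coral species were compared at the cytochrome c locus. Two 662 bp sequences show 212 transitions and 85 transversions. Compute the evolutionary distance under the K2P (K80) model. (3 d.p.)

0.807

P = 212/662 ≈ 0.320242 and Q = 85/662 ≈ 0.128399.
Under the Kimura two-parameter model, d = −½ ln(1 − 2P − Q) − ¼ ln(1 − 2Q).
1 − 2P − Q = 0.231117, giving −½ ln(0.231117) = 0.732416.
1 − 2Q = 0.743202, giving −¼ ln(0.743202) = 0.074197.
d = 0.732416 + 0.074197 = 0.806613.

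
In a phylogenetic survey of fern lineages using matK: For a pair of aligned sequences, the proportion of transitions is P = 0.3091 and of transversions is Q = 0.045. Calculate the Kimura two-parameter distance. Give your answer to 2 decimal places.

Under the Kimura two-parameter model, d = −½ ln(1 − 2P − Q) − ¼ ln(1 − 2Q).
1 − 2P − Q = 0.3368, giving −½ ln(0.3368) = 0.544133.
1 − 2Q = 0.91, giving −¼ ln(0.91) = 0.023578.
d = 0.544133 + 0.023578 = 0.567711.

0.57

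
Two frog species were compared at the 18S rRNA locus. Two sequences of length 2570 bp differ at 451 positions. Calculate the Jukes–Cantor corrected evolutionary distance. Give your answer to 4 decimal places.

p = 451/2570 ≈ 0.175486.
d = −(3/4) ln(1 − 4p/3) = −0.75 ln(1 − 0.233981) = −0.75 ln(0.766019)
  = −0.75 × (-0.266548) = 0.199911 substitutions/site.

0.1999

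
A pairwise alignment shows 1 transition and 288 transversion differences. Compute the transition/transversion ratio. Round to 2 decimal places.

0.00

R = 1/288 = 0.003472… ≈ 0.00 (to 2 d.p.).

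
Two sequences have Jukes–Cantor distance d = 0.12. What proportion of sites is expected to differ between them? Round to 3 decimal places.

p = (3/4)(1 − e^(−4d/3)) = 0.75 × (1 − e^(-0.16)) = 0.75 × (1 − 0.852144) = 0.110892.

0.111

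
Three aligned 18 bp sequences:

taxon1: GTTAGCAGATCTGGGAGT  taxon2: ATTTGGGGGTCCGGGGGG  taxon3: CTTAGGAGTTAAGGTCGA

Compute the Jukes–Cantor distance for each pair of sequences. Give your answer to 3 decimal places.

d(taxon1,taxon2) = 0.673, d(taxon1,taxon3) = 0.673, d(taxon2,taxon3) = 0.824

taxon1–taxon2: 8/18 sites differ → p ≈ 0.444444, d = −0.75 ln(1 − 0.592592) = 0.673455 ≈ 0.673.
taxon1–taxon3: 8/18 sites differ → p ≈ 0.444444, d = −0.75 ln(1 − 0.592592) = 0.673455 ≈ 0.673.
taxon2–taxon3: 9/18 sites differ → p = 0.5, d = −0.75 ln(1 − 0.666667) = 0.823960 ≈ 0.824.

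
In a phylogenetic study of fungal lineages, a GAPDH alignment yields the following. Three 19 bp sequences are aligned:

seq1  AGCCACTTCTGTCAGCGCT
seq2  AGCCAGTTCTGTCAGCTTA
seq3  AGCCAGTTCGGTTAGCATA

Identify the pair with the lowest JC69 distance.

seq1–seq2: 4/19 differ, p = 0.211, d = 0.247.
seq1–seq3: 6/19 differ, p = 0.316, d = 0.410.
seq2–seq3: 3/19 differ, p = 0.158, d = 0.177.
The smallest distance is between seq2 and seq3.

seq2 and seq3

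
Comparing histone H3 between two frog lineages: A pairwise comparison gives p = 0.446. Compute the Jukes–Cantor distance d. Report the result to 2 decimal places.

0.68

d = −(3/4) ln(1 − 4p/3) = −0.75 ln(1 − 0.594667) = −0.75 ln(0.405333)
  = −0.75 × (-0.903046) = 0.677285 substitutions/site.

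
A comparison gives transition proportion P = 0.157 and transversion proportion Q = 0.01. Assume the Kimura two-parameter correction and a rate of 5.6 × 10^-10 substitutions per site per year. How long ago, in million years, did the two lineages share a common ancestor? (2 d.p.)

179.31

Under the Kimura two-parameter model, d = −½ ln(1 − 2P − Q) − ¼ ln(1 − 2Q).
1 − 2P − Q = 0.676, giving −½ ln(0.676) = 0.195781.
1 − 2Q = 0.98, giving −¼ ln(0.98) = 0.005051.
d = 0.195781 + 0.005051 = 0.200832.
Under a molecular clock d = 2μt, so t = d/(2μ) = 0.200832 / (2 × 5.6 × 10^-10) = 179.31 million years.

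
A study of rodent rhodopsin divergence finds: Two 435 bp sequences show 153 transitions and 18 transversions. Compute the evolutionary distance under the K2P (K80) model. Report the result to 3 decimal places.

P = 153/435 ≈ 0.351724 and Q = 18/435 ≈ 0.041379.
Under the Kimura two-parameter model, d = −½ ln(1 − 2P − Q) − ¼ ln(1 − 2Q).
1 − 2P − Q = 0.255173, giving −½ ln(0.255173) = 0.682907.
1 − 2Q = 0.917242, giving −¼ ln(0.917242) = 0.021596.
d = 0.682907 + 0.021596 = 0.704503.

0.705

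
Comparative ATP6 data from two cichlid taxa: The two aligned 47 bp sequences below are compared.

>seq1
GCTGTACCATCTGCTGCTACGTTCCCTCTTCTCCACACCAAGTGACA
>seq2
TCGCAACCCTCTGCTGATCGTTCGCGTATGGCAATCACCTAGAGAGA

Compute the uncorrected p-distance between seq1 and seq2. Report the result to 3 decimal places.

The sequences differ at 22 of 47 positions.
p = 22/47 = 0.468085… ≈ 0.468 (to 3 d.p.).

0.468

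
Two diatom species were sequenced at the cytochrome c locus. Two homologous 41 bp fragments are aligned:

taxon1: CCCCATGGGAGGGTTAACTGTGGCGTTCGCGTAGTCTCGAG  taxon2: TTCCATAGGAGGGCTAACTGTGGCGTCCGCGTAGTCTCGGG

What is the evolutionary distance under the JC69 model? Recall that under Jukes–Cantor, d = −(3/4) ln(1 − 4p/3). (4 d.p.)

0.1628

The sequences differ at 6 of 41 sites (1, 2, 7, 14, 27, 40), so p = 6/41 ≈ 0.146341.
d = −(3/4) ln(1 − 4p/3) = −0.75 ln(1 − 0.195121) = −0.75 ln(0.804879)
  = −0.75 × (-0.217063) = 0.162797 substitutions/site.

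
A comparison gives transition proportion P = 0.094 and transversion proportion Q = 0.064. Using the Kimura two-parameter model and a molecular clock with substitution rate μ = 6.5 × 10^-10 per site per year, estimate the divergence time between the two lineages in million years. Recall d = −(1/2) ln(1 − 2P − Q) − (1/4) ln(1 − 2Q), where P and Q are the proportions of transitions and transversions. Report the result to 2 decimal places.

138.01

Under the Kimura two-parameter model, d = −½ ln(1 − 2P − Q) − ¼ ln(1 − 2Q).
1 − 2P − Q = 0.748, giving −½ ln(0.748) = 0.145176.
1 − 2Q = 0.872, giving −¼ ln(0.872) = 0.034241.
d = 0.145176 + 0.034241 = 0.179417.
Under a molecular clock d = 2μt, so t = d/(2μ) = 0.179417 / (2 × 6.5 × 10^-10) = 138.01 million years.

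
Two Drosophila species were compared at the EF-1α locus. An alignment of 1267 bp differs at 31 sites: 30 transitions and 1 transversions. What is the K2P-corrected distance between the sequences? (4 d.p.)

0.0251

P = 30/1267 ≈ 0.023678 and Q = 1/1267 ≈ 0.000789.
Under the Kimura two-parameter model, d = −½ ln(1 − 2P − Q) − ¼ ln(1 − 2Q).
1 − 2P − Q = 0.951855, giving −½ ln(0.951855) = 0.024671.
1 − 2Q = 0.998422, giving −¼ ln(0.998422) = 0.000395.
d = 0.024671 + 0.000395 = 0.025066.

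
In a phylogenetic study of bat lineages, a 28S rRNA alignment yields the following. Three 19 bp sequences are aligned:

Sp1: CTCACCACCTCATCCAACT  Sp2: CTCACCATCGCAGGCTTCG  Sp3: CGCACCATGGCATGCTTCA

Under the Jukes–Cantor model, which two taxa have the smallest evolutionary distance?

Sp1–Sp2: 7/19 differ, p = 0.368, d = 0.507.
Sp1–Sp3: 8/19 differ, p = 0.421, d = 0.618.
Sp2–Sp3: 4/19 differ, p = 0.211, d = 0.247.
The smallest distance is between Sp2 and Sp3.

Sp2 and Sp3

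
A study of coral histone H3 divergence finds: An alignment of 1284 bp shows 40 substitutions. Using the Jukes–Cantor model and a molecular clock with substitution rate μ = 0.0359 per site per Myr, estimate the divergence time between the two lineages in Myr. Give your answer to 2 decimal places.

0.44

p = 40/1284 ≈ 0.031153.
d = −(3/4) ln(1 − 4p/3) = −0.75 ln(1 − 0.041537) = −0.75 ln(0.958463)
  = −0.75 × (-0.042424) = 0.031818 substitutions/site.
Under a molecular clock d = 2μt, so t = d/(2μ) = 0.031818 / (2 × 0.0359) = 0.44 Myr.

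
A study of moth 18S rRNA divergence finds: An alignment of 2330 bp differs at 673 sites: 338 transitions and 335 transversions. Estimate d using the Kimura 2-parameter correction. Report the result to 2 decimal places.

P = 338/2330 ≈ 0.145064 and Q = 335/2330 ≈ 0.143777.
Under the Kimura two-parameter model, d = −½ ln(1 − 2P − Q) − ¼ ln(1 − 2Q).
1 − 2P − Q = 0.566095, giving −½ ln(0.566095) = 0.284497.
1 − 2Q = 0.712446, giving −¼ ln(0.712446) = 0.084763.
d = 0.284497 + 0.084763 = 0.369260.

0.37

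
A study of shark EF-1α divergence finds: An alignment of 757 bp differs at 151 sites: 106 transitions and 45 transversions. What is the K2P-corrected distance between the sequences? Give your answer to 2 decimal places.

P = 106/757 ≈ 0.140026 and Q = 45/757 ≈ 0.059445.
Under the Kimura two-parameter model, d = −½ ln(1 − 2P − Q) − ¼ ln(1 − 2Q).
1 − 2P − Q = 0.660503, giving −½ ln(0.660503) = 0.207377.
1 − 2Q = 0.88111, giving −¼ ln(0.88111) = 0.031643.
d = 0.207377 + 0.031643 = 0.239020.

0.24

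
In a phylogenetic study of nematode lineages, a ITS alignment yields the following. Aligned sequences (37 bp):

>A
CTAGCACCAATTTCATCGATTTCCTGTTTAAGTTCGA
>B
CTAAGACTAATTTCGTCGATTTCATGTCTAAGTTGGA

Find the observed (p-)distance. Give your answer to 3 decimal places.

0.189

The sequences differ at 7 of 37 positions (sites 4, 5, 8, 15, 24, 28, 35).
p = 7/37 = 0.189189… ≈ 0.189 (to 3 d.p.).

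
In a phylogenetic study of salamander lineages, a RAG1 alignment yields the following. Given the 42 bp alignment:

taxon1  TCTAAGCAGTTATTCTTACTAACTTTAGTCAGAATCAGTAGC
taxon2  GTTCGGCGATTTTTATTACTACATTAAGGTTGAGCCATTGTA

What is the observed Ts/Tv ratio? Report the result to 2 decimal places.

0.67

Transitions are A↔G and C↔T; transversions are all other mismatches.
Transitions: 8. Transversions: 12.
R = 8/12 = 0.666666… ≈ 0.67 (to 2 d.p.).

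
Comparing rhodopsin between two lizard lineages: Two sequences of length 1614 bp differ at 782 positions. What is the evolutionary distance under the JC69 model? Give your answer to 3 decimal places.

0.779

p = 782/1614 ≈ 0.484511.
d = −(3/4) ln(1 − 4p/3) = −0.75 ln(1 − 0.646015) = −0.75 ln(0.353985)
  = −0.75 × (-1.038501) = 0.778876 substitutions/site.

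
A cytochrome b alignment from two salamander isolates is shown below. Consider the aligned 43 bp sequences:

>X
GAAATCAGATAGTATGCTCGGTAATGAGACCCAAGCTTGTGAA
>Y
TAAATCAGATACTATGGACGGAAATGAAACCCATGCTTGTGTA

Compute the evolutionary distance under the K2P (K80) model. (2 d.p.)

Of 43 sites, 1 differences are transitions and 7 are transversions, so P = 1/43 ≈ 0.023256 and Q = 7/43 ≈ 0.162791.
Under the Kimura two-parameter model, d = −½ ln(1 − 2P − Q) − ¼ ln(1 − 2Q).
1 − 2P − Q = 0.790697, giving −½ ln(0.790697) = 0.117420.
1 − 2Q = 0.674418, giving −¼ ln(0.674418) = 0.098476.
d = 0.117420 + 0.098476 = 0.215896.

0.22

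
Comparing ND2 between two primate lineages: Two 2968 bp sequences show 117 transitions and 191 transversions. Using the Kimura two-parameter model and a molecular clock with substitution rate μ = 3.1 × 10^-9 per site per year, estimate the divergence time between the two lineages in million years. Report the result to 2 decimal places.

18.02

P = 117/2968 ≈ 0.03942 and Q = 191/2968 ≈ 0.064353.
Under the Kimura two-parameter model, d = −½ ln(1 − 2P − Q) − ¼ ln(1 − 2Q).
1 − 2P − Q = 0.856807, giving −½ ln(0.856807) = 0.077271.
1 − 2Q = 0.871294, giving −¼ ln(0.871294) = 0.034444.
d = 0.077271 + 0.034444 = 0.111715.
Under a molecular clock d = 2μt, so t = d/(2μ) = 0.111715 / (2 × 3.1 × 10^-9) = 18.02 million years.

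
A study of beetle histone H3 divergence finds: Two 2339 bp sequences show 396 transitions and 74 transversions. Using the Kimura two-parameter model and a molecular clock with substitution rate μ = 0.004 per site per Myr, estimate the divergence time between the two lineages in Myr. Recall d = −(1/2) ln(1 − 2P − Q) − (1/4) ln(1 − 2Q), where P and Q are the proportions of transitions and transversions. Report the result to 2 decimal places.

P = 396/2339 ≈ 0.169303 and Q = 74/2339 ≈ 0.031637.
Under the Kimura two-parameter model, d = −½ ln(1 − 2P − Q) − ¼ ln(1 − 2Q).
1 − 2P − Q = 0.629757, giving −½ ln(0.629757) = 0.231211.
1 − 2Q = 0.936726, giving −¼ ln(0.936726) = 0.016341.
d = 0.231211 + 0.016341 = 0.247552.
Under a molecular clock d = 2μt, so t = d/(2μ) = 0.247552 / (2 × 0.004) = 30.94 Myr.

30.94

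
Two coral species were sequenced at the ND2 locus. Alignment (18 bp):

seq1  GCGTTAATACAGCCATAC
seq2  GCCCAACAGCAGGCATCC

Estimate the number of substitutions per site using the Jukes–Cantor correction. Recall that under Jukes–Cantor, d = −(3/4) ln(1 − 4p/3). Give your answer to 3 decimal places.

0.673

The sequences differ at 8 of 18 sites (3, 4, 5, 7, 8, 9, 13, 17), so p = 8/18 ≈ 0.444444.
d = −(3/4) ln(1 − 4p/3) = −0.75 ln(1 − 0.592592) = −0.75 ln(0.407408)
  = −0.75 × (-0.897940) = 0.673455 substitutions/site.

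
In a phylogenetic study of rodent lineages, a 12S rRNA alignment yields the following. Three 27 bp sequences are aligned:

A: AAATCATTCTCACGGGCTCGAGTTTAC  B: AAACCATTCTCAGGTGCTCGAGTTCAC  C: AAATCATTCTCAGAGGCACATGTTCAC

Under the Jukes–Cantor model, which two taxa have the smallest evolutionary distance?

A and B

A–B: 4/27 differ, p = 0.148, d = 0.165.
A–C: 6/27 differ, p = 0.222, d = 0.264.
B–C: 6/27 differ, p = 0.222, d = 0.264.
The smallest distance is between A and B.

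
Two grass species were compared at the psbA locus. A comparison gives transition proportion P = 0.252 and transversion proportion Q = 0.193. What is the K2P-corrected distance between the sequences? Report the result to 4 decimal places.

Under the Kimura two-parameter model, d = −½ ln(1 − 2P − Q) − ¼ ln(1 − 2Q).
1 − 2P − Q = 0.303, giving −½ ln(0.303) = 0.597011.
1 − 2Q = 0.614, giving −¼ ln(0.614) = 0.121940.
d = 0.597011 + 0.121940 = 0.718951.

0.7190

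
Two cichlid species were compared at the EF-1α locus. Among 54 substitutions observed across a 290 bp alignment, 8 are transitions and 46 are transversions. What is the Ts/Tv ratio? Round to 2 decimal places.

0.17

R = 8/46 = 0.173913… ≈ 0.17 (to 2 d.p.).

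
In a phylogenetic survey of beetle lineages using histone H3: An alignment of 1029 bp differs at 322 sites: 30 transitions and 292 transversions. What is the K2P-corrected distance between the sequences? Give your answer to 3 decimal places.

0.419

P = 30/1029 ≈ 0.029155 and Q = 292/1029 ≈ 0.283771.
Under the Kimura two-parameter model, d = −½ ln(1 − 2P − Q) − ¼ ln(1 − 2Q).
1 − 2P − Q = 0.657919, giving −½ ln(0.657919) = 0.209337.
1 − 2Q = 0.432458, giving −¼ ln(0.432458) = 0.209568.
d = 0.209337 + 0.209568 = 0.418905.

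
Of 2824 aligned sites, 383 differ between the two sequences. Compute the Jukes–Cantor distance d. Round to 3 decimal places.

p = 383/2824 ≈ 0.135623.
d = −(3/4) ln(1 − 4p/3) = −0.75 ln(1 − 0.180831) = −0.75 ln(0.819169)
  = −0.75 × (-0.199465) = 0.149599 substitutions/site.

0.150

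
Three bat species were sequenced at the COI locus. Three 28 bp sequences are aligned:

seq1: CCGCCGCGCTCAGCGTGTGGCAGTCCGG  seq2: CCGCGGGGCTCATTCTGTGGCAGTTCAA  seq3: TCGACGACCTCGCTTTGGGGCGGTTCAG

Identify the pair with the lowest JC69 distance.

seq1–seq2: 8/28 differ, p = 0.286, d = 0.360.
seq1–seq3: 12/28 differ, p = 0.429, d = 0.635.
seq2–seq3: 11/28 differ, p = 0.393, d = 0.556.
The smallest distance is between seq1 and seq2.

seq1 and seq2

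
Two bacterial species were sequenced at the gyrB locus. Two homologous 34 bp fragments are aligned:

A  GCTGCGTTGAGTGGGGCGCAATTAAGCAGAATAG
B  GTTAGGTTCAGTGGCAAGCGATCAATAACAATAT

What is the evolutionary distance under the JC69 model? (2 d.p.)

The sequences differ at 13 of 34 sites, so p = 13/34 ≈ 0.382353.
d = −(3/4) ln(1 − 4p/3) = −0.75 ln(1 − 0.509804) = −0.75 ln(0.490196)
  = −0.75 × (-0.712950) = 0.534713 substitutions/site.

0.53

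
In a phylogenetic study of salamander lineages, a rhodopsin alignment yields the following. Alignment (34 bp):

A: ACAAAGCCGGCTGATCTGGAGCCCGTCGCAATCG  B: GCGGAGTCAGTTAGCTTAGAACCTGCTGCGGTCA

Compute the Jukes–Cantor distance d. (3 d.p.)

The sequences differ at 18 of 34 sites, so p = 18/34 ≈ 0.529412.
d = −(3/4) ln(1 − 4p/3) = −0.75 ln(1 − 0.705883) = −0.75 ln(0.294117)
  = −0.75 × (-1.223778) = 0.917834 substitutions/site.

0.918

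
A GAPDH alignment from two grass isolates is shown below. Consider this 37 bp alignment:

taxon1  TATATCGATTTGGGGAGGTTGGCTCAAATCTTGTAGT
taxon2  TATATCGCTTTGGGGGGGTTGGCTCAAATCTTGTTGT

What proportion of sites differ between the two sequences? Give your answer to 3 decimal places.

The sequences differ at 3 of 37 positions (sites 8, 16, 35).
p = 3/37 = 0.081081… ≈ 0.081 (to 3 d.p.).

0.081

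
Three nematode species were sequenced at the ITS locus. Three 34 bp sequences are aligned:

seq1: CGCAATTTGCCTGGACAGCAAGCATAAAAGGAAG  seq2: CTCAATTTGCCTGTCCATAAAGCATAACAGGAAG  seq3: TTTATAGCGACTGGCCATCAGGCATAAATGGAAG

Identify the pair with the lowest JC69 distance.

seq1 and seq2

seq1–seq2: 6/34 differ, p = 0.176, d = 0.201.
seq1–seq3: 12/34 differ, p = 0.353, d = 0.477.
seq2–seq3: 12/34 differ, p = 0.353, d = 0.477.
The smallest distance is between seq1 and seq2.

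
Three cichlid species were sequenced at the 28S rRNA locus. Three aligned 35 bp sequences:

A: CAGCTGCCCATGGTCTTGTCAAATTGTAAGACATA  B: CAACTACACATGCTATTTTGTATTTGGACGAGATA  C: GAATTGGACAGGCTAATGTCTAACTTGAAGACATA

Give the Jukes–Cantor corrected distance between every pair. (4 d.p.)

d(A,B) = 0.4582, d(A,C) = 0.5128, d(B,C) = 0.5128

A–B: 12/35 sites differ → p ≈ 0.342857, d = −0.75 ln(1 − 0.457143) = 0.458182 ≈ 0.4582.
A–C: 13/35 sites differ → p ≈ 0.371429, d = −0.75 ln(1 − 0.495239) = 0.512753 ≈ 0.5128.
B–C: 13/35 sites differ → p ≈ 0.371429, d = −0.75 ln(1 − 0.495239) = 0.512753 ≈ 0.5128.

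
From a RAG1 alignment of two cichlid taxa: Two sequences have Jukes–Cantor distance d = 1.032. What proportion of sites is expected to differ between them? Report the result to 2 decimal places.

0.56

p = (3/4)(1 − e^(−4d/3)) = 0.75 × (1 − e^(-1.376)) = 0.75 × (1 − 0.252587) = 0.560560.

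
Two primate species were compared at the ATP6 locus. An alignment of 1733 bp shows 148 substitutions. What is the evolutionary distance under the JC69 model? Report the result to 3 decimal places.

p = 148/1733 ≈ 0.085401.
d = −(3/4) ln(1 − 4p/3) = −0.75 ln(1 − 0.113868) = −0.75 ln(0.886132)
  = −0.75 × (-0.120889) = 0.090667 substitutions/site.

0.091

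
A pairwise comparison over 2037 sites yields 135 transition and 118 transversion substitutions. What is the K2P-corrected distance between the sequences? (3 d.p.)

0.136

P = 135/2037 ≈ 0.066274 and Q = 118/2037 ≈ 0.057928.
Under the Kimura two-parameter model, d = −½ ln(1 − 2P − Q) − ¼ ln(1 − 2Q).
1 − 2P − Q = 0.809524, giving −½ ln(0.809524) = 0.105654.
1 − 2Q = 0.884144, giving −¼ ln(0.884144) = 0.030784.
d = 0.105654 + 0.030784 = 0.136438.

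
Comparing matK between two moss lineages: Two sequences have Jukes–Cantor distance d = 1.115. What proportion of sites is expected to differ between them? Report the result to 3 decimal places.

0.580

p = (3/4)(1 − e^(−4d/3)) = 0.75 × (1 − e^(-1.486667)) = 0.75 × (1 − 0.226125) = 0.580406.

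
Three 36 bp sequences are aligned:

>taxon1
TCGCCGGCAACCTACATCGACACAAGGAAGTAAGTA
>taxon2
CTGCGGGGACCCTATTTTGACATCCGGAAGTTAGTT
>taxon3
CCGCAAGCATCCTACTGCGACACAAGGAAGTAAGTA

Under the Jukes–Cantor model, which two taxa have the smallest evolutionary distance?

taxon1–taxon2: 13/36 differ, p = 0.361, d = 0.493.
taxon1–taxon3: 6/36 differ, p = 0.167, d = 0.188.
taxon2–taxon3: 13/36 differ, p = 0.361, d = 0.493.
The smallest distance is between taxon1 and taxon3.

taxon1 and taxon3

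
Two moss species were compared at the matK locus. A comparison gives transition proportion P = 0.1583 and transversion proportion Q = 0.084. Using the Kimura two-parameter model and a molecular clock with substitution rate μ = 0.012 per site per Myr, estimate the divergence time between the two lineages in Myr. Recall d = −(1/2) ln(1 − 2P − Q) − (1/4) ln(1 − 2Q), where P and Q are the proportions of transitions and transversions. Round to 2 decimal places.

12.58

Under the Kimura two-parameter model, d = −½ ln(1 − 2P − Q) − ¼ ln(1 − 2Q).
1 − 2P − Q = 0.5994, giving −½ ln(0.5994) = 0.255913.
1 − 2Q = 0.832, giving −¼ ln(0.832) = 0.045981.
d = 0.255913 + 0.045981 = 0.301894.
Under a molecular clock d = 2μt, so t = d/(2μ) = 0.301894 / (2 × 0.012) = 12.58 Myr.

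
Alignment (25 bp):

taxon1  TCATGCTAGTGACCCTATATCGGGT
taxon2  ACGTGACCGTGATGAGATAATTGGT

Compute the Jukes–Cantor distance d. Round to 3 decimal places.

0.766

The sequences differ at 12 of 25 sites, so p = 12/25 = 0.48.
d = −(3/4) ln(1 − 4p/3) = −0.75 ln(1 − 0.64) = −0.75 ln(0.36)
  = −0.75 × (-1.021651) = 0.766238 substitutions/site.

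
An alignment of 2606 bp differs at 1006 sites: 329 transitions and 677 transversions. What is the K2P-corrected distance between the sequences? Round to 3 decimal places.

0.542

P = 329/2606 ≈ 0.126247 and Q = 677/2606 ≈ 0.259785.
Under the Kimura two-parameter model, d = −½ ln(1 − 2P − Q) − ¼ ln(1 − 2Q).
1 − 2P − Q = 0.487721, giving −½ ln(0.487721) = 0.359006.
1 − 2Q = 0.48043, giving −¼ ln(0.48043) = 0.183268.
d = 0.359006 + 0.183268 = 0.542274.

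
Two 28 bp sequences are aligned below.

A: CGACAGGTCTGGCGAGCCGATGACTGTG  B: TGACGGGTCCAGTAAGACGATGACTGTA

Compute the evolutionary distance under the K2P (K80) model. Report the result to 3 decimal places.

0.402

Of 28 sites, 7 differences are transitions and 1 are transversions, so P = 7/28 = 0.25 and Q = 1/28 ≈ 0.035714.
Under the Kimura two-parameter model, d = −½ ln(1 − 2P − Q) − ¼ ln(1 − 2Q).
1 − 2P − Q = 0.464286, giving −½ ln(0.464286) = 0.383627.
1 − 2Q = 0.928572, giving −¼ ln(0.928572) = 0.018527.
d = 0.383627 + 0.018527 = 0.402154.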